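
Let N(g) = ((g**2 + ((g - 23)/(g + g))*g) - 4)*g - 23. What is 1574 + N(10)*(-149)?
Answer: -128354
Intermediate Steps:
N(g) = -23 + g*(-31/2 + g**2 + g/2) (N(g) = ((g**2 + ((-23 + g)/((2*g)))*g) - 4)*g - 23 = ((g**2 + ((-23 + g)*(1/(2*g)))*g) - 4)*g - 23 = ((g**2 + ((-23 + g)/(2*g))*g) - 4)*g - 23 = ((g**2 + (-23/2 + g/2)) - 4)*g - 23 = ((-23/2 + g**2 + g/2) - 4)*g - 23 = (-31/2 + g**2 + g/2)*g - 23 = g*(-31/2 + g**2 + g/2) - 23 = -23 + g*(-31/2 + g**2 + g/2))
1574 + N(10)*(-149) = 1574 + (-23 + 10**3 + (1/2)*10**2 - 31/2*10)*(-149) = 1574 + (-23 + 1000 + (1/2)*100 - 155)*(-149) = 1574 + (-23 + 1000 + 50 - 155)*(-149) = 1574 + 872*(-149) = 1574 - 129928 = -128354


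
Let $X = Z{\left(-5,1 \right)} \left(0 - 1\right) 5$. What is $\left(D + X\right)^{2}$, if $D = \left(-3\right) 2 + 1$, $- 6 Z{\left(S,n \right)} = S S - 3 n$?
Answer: $\frac{1600}{9} \approx 177.78$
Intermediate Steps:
$Z{\left(S,n \right)} = \frac{n}{2} - \frac{S^{2}}{6}$ ($Z{\left(S,n \right)} = - \frac{S S - 3 n}{6} = - \frac{S^{2} - 3 n}{6} = \frac{n}{2} - \frac{S^{2}}{6}$)
$D = -5$ ($D = -6 + 1 = -5$)
$X = \frac{55}{3}$ ($X = \left(\frac{1}{2} \cdot 1 - \frac{\left(-5\right)^{2}}{6}\right) \left(0 - 1\right) 5 = \left(\frac{1}{2} - \frac{25}{6}\right) \left(0 - 1\right) 5 = \left(\frac{1}{2} - \frac{25}{6}\right) \left(-1\right) 5 = \left(- \frac{11}{3}\right) \left(-1\right) 5 = \frac{11}{3} \cdot 5 = \frac{55}{3} \approx 18.333$)
$\left(D + X\right)^{2} = \left(-5 + \frac{55}{3}\right)^{2} = \left(\frac{40}{3}\right)^{2} = \frac{1600}{9}$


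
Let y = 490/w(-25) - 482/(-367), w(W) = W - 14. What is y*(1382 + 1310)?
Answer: -433498144/14313 ≈ -30287.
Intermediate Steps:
w(W) = -14 + W
y = -161032/14313 (y = 490/(-14 - 25) - 482/(-367) = 490/(-39) - 482*(-1/367) = 490*(-1/39) + 482/367 = -490/39 + 482/367 = -161032/14313 ≈ -11.251)
y*(1382 + 1310) = -161032*(1382 + 1310)/14313 = -161032/14313*2692 = -433498144/14313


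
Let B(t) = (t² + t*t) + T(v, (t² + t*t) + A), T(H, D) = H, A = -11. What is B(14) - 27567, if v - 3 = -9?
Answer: -27181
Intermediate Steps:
v = -6 (v = 3 - 9 = -6)
B(t) = -6 + 2*t² (B(t) = (t² + t*t) - 6 = (t² + t²) - 6 = 2*t² - 6 = -6 + 2*t²)
B(14) - 27567 = (-6 + 2*14²) - 27567 = (-6 + 2*196) - 27567 = (-6 + 392) - 27567 = 386 - 27567 = -27181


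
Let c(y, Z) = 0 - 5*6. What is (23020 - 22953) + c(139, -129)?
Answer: 37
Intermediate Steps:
c(y, Z) = -30 (c(y, Z) = 0 - 30 = -30)
(23020 - 22953) + c(139, -129) = (23020 - 22953) - 30 = 67 - 30 = 37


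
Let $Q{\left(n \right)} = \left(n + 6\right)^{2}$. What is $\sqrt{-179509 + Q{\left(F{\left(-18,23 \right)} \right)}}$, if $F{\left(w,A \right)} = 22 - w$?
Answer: $i \sqrt{177393} \approx 421.18 i$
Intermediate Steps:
$Q{\left(n \right)} = \left(6 + n\right)^{2}$
$\sqrt{-179509 + Q{\left(F{\left(-18,23 \right)} \right)}} = \sqrt{-179509 + \left(6 + \left(22 - -18\right)\right)^{2}} = \sqrt{-179509 + \left(6 + \left(22 + 18\right)\right)^{2}} = \sqrt{-179509 + \left(6 + 40\right)^{2}} = \sqrt{-179509 + 46^{2}} = \sqrt{-179509 + 2116} = \sqrt{-177393} = i \sqrt{177393}$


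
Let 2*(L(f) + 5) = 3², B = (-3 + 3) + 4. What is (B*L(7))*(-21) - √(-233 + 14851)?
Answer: 42 - √14618 ≈ -78.905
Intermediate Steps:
B = 4 (B = 0 + 4 = 4)
L(f) = -½ (L(f) = -5 + (½)*3² = -5 + (½)*9 = -5 + 9/2 = -½)
(B*L(7))*(-21) - √(-233 + 14851) = (4*(-½))*(-21) - √(-233 + 14851) = -2*(-21) - √14618 = 42 - √14618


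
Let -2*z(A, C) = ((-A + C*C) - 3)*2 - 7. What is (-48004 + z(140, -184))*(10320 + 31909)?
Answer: -6901358783/2 ≈ -3.4507e+9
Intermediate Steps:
z(A, C) = 13/2 + A - C² (z(A, C) = -(((-A + C*C) - 3)*2 - 7)/2 = -(((-A + C²) - 3)*2 - 7)/2 = -(((C² - A) - 3)*2 - 7)/2 = -((-3 + C² - A)*2 - 7)/2 = -((-6 - 2*A + 2*C²) - 7)/2 = -(-13 - 2*A + 2*C²)/2 = 13/2 + A - C²)
(-48004 + z(140, -184))*(10320 + 31909) = (-48004 + (13/2 + 140 - 1*(-184)²))*(10320 + 31909) = (-48004 + (13/2 + 140 - 1*33856))*42229 = (-48004 + (13/2 + 140 - 33856))*42229 = (-48004 - 67419/2)*42229 = -163427/2*42229 = -6901358783/2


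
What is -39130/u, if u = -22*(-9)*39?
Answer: -1505/297 ≈ -5.0673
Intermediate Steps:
u = 7722 (u = 198*39 = 7722)
-39130/u = -39130/7722 = -39130*1/7722 = -1505/297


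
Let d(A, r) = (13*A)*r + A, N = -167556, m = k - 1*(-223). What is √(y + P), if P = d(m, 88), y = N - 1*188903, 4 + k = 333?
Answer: √275581 ≈ 524.96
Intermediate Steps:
k = 329 (k = -4 + 333 = 329)
m = 552 (m = 329 - 1*(-223) = 329 + 223 = 552)
d(A, r) = A + 13*A*r (d(A, r) = 13*A*r + A = A + 13*A*r)
y = -356459 (y = -167556 - 1*188903 = -167556 - 188903 = -356459)
P = 632040 (P = 552*(1 + 13*88) = 552*(1 + 1144) = 552*1145 = 632040)
√(y + P) = √(-356459 + 632040) = √275581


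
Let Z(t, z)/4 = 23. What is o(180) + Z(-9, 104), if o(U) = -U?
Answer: -88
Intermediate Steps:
Z(t, z) = 92 (Z(t, z) = 4*23 = 92)
o(180) + Z(-9, 104) = -1*180 + 92 = -180 + 92 = -88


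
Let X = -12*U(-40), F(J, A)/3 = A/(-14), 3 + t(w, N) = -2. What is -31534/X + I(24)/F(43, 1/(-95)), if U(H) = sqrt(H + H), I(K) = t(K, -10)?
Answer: -6650/3 - 15767*I*sqrt(5)/120 ≈ -2216.7 - 293.8*I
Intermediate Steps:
t(w, N) = -5 (t(w, N) = -3 - 2 = -5)
I(K) = -5
U(H) = sqrt(2)*sqrt(H) (U(H) = sqrt(2*H) = sqrt(2)*sqrt(H))
F(J, A) = -3*A/14 (F(J, A) = 3*(A/(-14)) = 3*(A*(-1/14)) = 3*(-A/14) = -3*A/14)
X = -48*I*sqrt(5) (X = -12*sqrt(2)*sqrt(-40) = -12*sqrt(2)*2*I*sqrt(10) = -48*I*sqrt(5) ≈ -107.33*I)
-31534/X + I(24)/F(43, 1/(-95)) = -31534*I*sqrt(5)/240 - 5/((-3/14/(-95))) = -15767*I*sqrt(5)/120 - 5/((-3/14*(-1/95))) = -15767*I*sqrt(5)/120 - 5/3/1330 = -15767*I*sqrt(5)/120 - 5*1330/3 = -15767*I*sqrt(5)/120 - 6650/3 = -6650/3 - 15767*I*sqrt(5)/120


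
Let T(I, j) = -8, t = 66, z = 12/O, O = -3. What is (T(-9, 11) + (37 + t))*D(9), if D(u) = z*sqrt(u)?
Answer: -1140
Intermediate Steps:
z = -4 (z = 12/(-3) = 12*(-1/3) = -4)
D(u) = -4*sqrt(u)
(T(-9, 11) + (37 + t))*D(9) = (-8 + (37 + 66))*(-4*sqrt(9)) = (-8 + 103)*(-4*3) = 95*(-12) = -1140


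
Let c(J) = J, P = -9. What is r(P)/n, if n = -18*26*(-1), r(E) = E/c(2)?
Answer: -1/104 ≈ -0.0096154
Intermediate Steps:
r(E) = E/2
n = 468 (n = -468*(-1) = 468)
r(P)/n = ((½)*(-9))/468 = -9/2*1/468 = -1/104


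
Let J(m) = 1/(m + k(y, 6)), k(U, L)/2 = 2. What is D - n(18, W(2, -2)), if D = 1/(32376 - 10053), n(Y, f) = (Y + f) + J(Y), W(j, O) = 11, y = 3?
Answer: -14264375/491106 ≈ -29.045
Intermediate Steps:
k(U, L) = 4 (k(U, L) = 2*2 = 4)
J(m) = 1/(4 + m) (J(m) = 1/(m + 4) = 1/(4 + m))
n(Y, f) = Y + f + 1/(4 + Y) (n(Y, f) = (Y + f) + 1/(4 + Y) = Y + f + 1/(4 + Y))
D = 1/22323 ≈ 4.4797e-5
D - n(18, W(2, -2)) = 1/22323 - (1 + (4 + 18)*(18 + 11))/(4 + 18) = 1/22323 - (1 + 22*29)/22 = 1/22323 - (1 + 638)/22 = 1/22323 - 639/22 = -14264375/491106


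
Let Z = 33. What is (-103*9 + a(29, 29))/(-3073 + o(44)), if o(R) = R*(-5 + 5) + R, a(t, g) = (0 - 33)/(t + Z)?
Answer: 57507/187798 ≈ 0.30622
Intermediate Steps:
a(t, g) = -33/(33 + t) (a(t, g) = (0 - 33)/(t + 33) = -33/(33 + t))
o(R) = R (o(R) = R*0 + R = 0 + R = R)
(-103*9 + a(29, 29))/(-3073 + o(44)) = (-103*9 - 33/(33 + 29))/(-3073 + 44) = (-927 - 33/62)/(-3029) = (-927 - 33*1/62)*(-1/3029) = (-927 - 33/62)*(-1/3029) = -57507/62*(-1/3029) = 57507/187798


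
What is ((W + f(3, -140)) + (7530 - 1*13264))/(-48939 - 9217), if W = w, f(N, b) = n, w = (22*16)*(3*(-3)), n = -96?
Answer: 4499/29078 ≈ 0.15472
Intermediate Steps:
w = -3168 (w = 352*(-9) = -3168)
f(N, b) = -96
W = -3168
((W + f(3, -140)) + (7530 - 1*13264))/(-48939 - 9217) = ((-3168 - 96) + (7530 - 1*13264))/(-48939 - 9217) = (-3264 + (7530 - 13264))/(-58156) = (-3264 - 5734)*(-1/58156) = -8998*(-1/58156) = 4499/29078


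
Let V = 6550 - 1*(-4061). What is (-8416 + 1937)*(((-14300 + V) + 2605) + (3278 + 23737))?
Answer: -168006949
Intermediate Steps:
V = 10611 (V = 6550 + 4061 = 10611)
(-8416 + 1937)*(((-14300 + V) + 2605) + (3278 + 23737)) = (-8416 + 1937)*(((-14300 + 10611) + 2605) + (3278 + 23737)) = -6479*((-3689 + 2605) + 27015) = -6479*(-1084 + 27015) = -6479*25931 = -168006949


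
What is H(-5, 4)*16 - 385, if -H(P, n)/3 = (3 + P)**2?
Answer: -577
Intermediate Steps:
H(P, n) = -3*(3 + P)**2
H(-5, 4)*16 - 385 = -3*(3 - 5)**2*16 - 385 = -3*(-2)**2*16 - 385 = -3*4*16 - 385 = -12*16 - 385 = -192 - 385 = -577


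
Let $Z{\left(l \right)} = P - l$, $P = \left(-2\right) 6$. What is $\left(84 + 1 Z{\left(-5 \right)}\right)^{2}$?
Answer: $5929$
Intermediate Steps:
$P = -12$
$Z{\left(l \right)} = -12 - l$
$\left(84 + 1 Z{\left(-5 \right)}\right)^{2} = \left(84 + 1 \left(-12 - -5\right)\right)^{2} = \left(84 + 1 \left(-12 + 5\right)\right)^{2} = \left(84 + 1 \left(-7\right)\right)^{2} = \left(84 - 7\right)^{2} = 77^{2} = 5929$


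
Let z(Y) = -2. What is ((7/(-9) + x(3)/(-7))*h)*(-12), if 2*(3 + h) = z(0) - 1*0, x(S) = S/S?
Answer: -928/21 ≈ -44.190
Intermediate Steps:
x(S) = 1
h = -4 (h = -3 + (-2 - 1*0)/2 = -3 + (-2 + 0)/2 = -3 + (½)*(-2) = -3 - 1 = -4)
((7/(-9) + x(3)/(-7))*h)*(-12) = ((7/(-9) + 1/(-7))*(-4))*(-12) = ((7*(-⅑) + 1*(-⅐))*(-4))*(-12) = ((-7/9 - ⅐)*(-4))*(-12) = -58/63*(-4)*(-12) = (232/63)*(-12) = -928/21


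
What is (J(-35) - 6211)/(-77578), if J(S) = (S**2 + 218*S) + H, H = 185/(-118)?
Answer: 1488873/9154204 ≈ 0.16264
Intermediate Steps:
H = -185/118 (H = 185*(-1/118) = -185/118 ≈ -1.5678)
J(S) = -185/118 + S**2 + 218*S (J(S) = (S**2 + 218*S) - 185/118 = -185/118 + S**2 + 218*S)
(J(-35) - 6211)/(-77578) = ((-185/118 + (-35)**2 + 218*(-35)) - 6211)/(-77578) = ((-185/118 + 1225 - 7630) - 6211)*(-1/77578) = (-755975/118 - 6211)*(-1/77578) = -1488873/118*(-1/77578) = 1488873/9154204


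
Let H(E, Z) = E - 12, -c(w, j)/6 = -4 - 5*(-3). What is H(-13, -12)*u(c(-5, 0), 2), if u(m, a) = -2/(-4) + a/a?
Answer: -75/2 ≈ -37.500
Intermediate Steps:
c(w, j) = -66 (c(w, j) = -6*(-4 - 5*(-3)) = -6*(-4 + 15) = -6*11 = -66)
H(E, Z) = -12 + E
u(m, a) = 3/2 (u(m, a) = -2*(-¼) + 1 = ½ + 1 = 3/2)
H(-13, -12)*u(c(-5, 0), 2) = (-12 - 13)*(3/2) = -25*3/2 = -75/2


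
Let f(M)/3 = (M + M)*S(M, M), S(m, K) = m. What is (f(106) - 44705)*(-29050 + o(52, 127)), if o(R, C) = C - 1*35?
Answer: -657665138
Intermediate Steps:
o(R, C) = -35 + C (o(R, C) = C - 35 = -35 + C)
f(M) = 6*M² (f(M) = 3*((M + M)*M) = 3*((2*M)*M) = 3*(2*M²) = 6*M²)
(f(106) - 44705)*(-29050 + o(52, 127)) = (6*106² - 44705)*(-29050 + (-35 + 127)) = (6*11236 - 44705)*(-29050 + 92) = (67416 - 44705)*(-28958) = 22711*(-28958) = -657665138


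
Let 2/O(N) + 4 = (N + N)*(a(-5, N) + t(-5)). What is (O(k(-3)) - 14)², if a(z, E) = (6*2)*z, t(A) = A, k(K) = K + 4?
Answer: 881721/4489 ≈ 196.42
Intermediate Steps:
k(K) = 4 + K
a(z, E) = 12*z
O(N) = 2/(-4 - 130*N) (O(N) = 2/(-4 + (N + N)*(12*(-5) - 5)) = 2/(-4 + (2*N)*(-60 - 5)) = 2/(-4 + (2*N)*(-65)) = 2/(-4 - 130*N))
(O(k(-3)) - 14)² = (-1/(2 + 65*(4 - 3)) - 14)² = (-1/(2 + 65*1) - 14)² = (-1/(2 + 65) - 14)² = (-1/67 - 14)² = (-939/67)² = 881721/4489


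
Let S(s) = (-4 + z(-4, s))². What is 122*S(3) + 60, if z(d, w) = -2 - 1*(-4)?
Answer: 548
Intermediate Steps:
z(d, w) = 2 (z(d, w) = -2 + 4 = 2)
S(s) = 4 (S(s) = (-4 + 2)² = (-2)² = 4)
122*S(3) + 60 = 122*4 + 60 = 488 + 60 = 548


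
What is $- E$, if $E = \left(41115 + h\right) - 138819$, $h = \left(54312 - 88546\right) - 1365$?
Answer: $133303$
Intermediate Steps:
$h = -35599$ ($h = -34234 - 1365 = -35599$)
$E = -133303$ ($E = \left(41115 - 35599\right) - 138819 = 5516 - 138819 = -133303$)
$- E = \left(-1\right) \left(-133303\right) = 133303$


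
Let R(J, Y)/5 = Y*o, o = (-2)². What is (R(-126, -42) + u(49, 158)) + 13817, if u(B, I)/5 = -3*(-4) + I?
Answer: 13827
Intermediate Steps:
u(B, I) = 60 + 5*I (u(B, I) = 5*(-3*(-4) + I) = 5*(12 + I) = 60 + 5*I)
o = 4
R(J, Y) = 20*Y (R(J, Y) = 5*(Y*4) = 5*(4*Y) = 20*Y)
(R(-126, -42) + u(49, 158)) + 13817 = (20*(-42) + (60 + 5*158)) + 13817 = (-840 + (60 + 790)) + 13817 = (-840 + 850) + 13817 = 10 + 13817 = 13827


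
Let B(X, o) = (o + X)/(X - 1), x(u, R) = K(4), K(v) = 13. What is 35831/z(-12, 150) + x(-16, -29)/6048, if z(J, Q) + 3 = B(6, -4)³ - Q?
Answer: -552816071/2359584 ≈ -234.29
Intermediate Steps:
x(u, R) = 13
B(X, o) = (X + o)/(-1 + X)
z(J, Q) = -367/125 - Q (z(J, Q) = -3 + (((6 - 4)/(-1 + 6))³ - Q) = -3 + ((2/5)³ - Q) = -3 + (((⅕)*2)³ - Q) = -3 + ((⅖)³ - Q) = -3 + (8/125 - Q) = -367/125 - Q)
35831/z(-12, 150) + x(-16, -29)/6048 = 35831/(-367/125 - 1*150) + 13/6048 = 35831/(-367/125 - 150) + 13*(1/6048) = 35831/(-19117/125) + 13/6048 = 35831*(-125/19117) + 13/6048 = -4478875/19117 + 13/6048 = -552816071/2359584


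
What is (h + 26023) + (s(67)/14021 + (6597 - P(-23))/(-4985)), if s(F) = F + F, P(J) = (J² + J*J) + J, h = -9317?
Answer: 1167583290798/69894685 ≈ 16705.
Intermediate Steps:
P(J) = J + 2*J² (P(J) = (J² + J²) + J = 2*J² + J = J + 2*J²)
s(F) = 2*F
(h + 26023) + (s(67)/14021 + (6597 - P(-23))/(-4985)) = (-9317 + 26023) + ((2*67)/14021 + (6597 - (-23)*(1 + 2*(-23)))/(-4985)) = 16706 + (134*(1/14021) + (6597 - (-23)*(1 - 46))*(-1/4985)) = 16706 + (134/14021 + (6597 - (-23)*(-45))*(-1/4985)) = 16706 + (134/14021 + (6597 - 1*1035)*(-1/4985)) = 16706 + (134/14021 + (6597 - 1035)*(-1/4985)) = 16706 + (134/14021 + 5562*(-1/4985)) = 16706 + (134/14021 - 5562/4985) = 16706 - 77316812/69894685 = 1167583290798/69894685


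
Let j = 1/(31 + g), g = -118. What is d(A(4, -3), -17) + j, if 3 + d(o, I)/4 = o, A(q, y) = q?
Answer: 347/87 ≈ 3.9885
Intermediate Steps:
j = -1/87 (j = 1/(31 - 118) = 1/(-87) = -1/87 ≈ -0.011494)
d(o, I) = -12 + 4*o
d(A(4, -3), -17) + j = (-12 + 4*4) - 1/87 = (-12 + 16) - 1/87 = 4 - 1/87 = 347/87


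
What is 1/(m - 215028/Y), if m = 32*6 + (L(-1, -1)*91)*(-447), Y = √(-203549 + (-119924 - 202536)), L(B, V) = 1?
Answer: -645317405/26127076263873 - 2172*I*√526009/8709025421291 ≈ -2.4699e-5 - 1.8088e-7*I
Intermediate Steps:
Y = I*√526009 (Y = √(-203549 - 322460) = √(-526009) = I*√526009 ≈ 725.26*I)
m = -40485 (m = 32*6 + (1*91)*(-447) = 192 + 91*(-447) = 192 - 40677 = -40485)
1/(m - 215028/Y) = 1/(-40485 - 215028*(-I*√526009/526009)) = 1/(-40485 - (-19548)*I*√526009/47819) = 1/(-40485 + 19548*I*√526009/47819)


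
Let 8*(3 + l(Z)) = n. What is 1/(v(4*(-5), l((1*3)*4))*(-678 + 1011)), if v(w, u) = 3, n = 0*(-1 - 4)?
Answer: 1/999 ≈ 0.0010010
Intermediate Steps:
n = 0 (n = 0*(-5) = 0)
l(Z) = -3 (l(Z) = -3 + (⅛)*0 = -3 + 0 = -3)
1/(v(4*(-5), l((1*3)*4))*(-678 + 1011)) = 1/(3*(-678 + 1011)) = 1/(3*333) = 1/999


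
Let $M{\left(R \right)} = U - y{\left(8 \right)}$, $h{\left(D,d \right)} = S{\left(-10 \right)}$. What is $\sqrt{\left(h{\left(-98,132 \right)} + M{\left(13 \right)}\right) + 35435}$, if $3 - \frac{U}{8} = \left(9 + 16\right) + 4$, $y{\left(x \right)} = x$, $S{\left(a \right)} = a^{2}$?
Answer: $\sqrt{35319} \approx 187.93$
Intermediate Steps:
$h{\left(D,d \right)} = 100$ ($h{\left(D,d \right)} = \left(-10\right)^{2} = 100$)
$U = -208$ ($U = 24 - 8 \left(\left(9 + 16\right) + 4\right) = 24 - 8 \left(25 + 4\right) = 24 - 232 = -208$)
$M{\left(R \right)} = -216$ ($M{\left(R \right)} = -208 - 8 = -216$)
$\sqrt{\left(h{\left(-98,132 \right)} + M{\left(13 \right)}\right) + 35435} = \sqrt{\left(100 - 216\right) + 35435} = \sqrt{-116 + 35435} = \sqrt{35319}$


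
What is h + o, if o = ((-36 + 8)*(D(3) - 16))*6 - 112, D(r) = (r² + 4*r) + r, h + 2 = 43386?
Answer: 41928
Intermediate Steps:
h = 43384 (h = -2 + 43386 = 43384)
D(r) = r² + 5*r
o = -1456 (o = ((-36 + 8)*(3*(5 + 3) - 16))*6 - 112 = -28*(3*8 - 16)*6 - 112 = -28*(24 - 16)*6 - 112 = -28*8*6 - 112 = -224*6 - 112 = -1344 - 112 = -1456)
h + o = 43384 - 1456 = 41928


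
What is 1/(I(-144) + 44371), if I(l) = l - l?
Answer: 1/44371 ≈ 2.2537e-5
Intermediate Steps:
I(l) = 0
1/(I(-144) + 44371) = 1/(0 + 44371) = 1/44371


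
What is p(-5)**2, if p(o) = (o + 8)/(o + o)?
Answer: 9/100 ≈ 0.090000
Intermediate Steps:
p(o) = (8 + o)/(2*o) (p(o) = (8 + o)/((2*o)) = (8 + o)*(1/(2*o)) = (8 + o)/(2*o))
p(-5)**2 = ((1/2)*(8 - 5)/(-5))**2 = ((1/2)*(-1/5)*3)**2 = (-3/10)**2 = 9/100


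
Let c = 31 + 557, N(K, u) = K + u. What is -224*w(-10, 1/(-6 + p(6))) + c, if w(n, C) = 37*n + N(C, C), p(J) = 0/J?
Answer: 250628/3 ≈ 83543.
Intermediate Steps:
p(J) = 0
w(n, C) = 2*C + 37*n (w(n, C) = 37*n + (C + C) = 37*n + 2*C = 2*C + 37*n)
c = 588
-224*w(-10, 1/(-6 + p(6))) + c = -224*(2/(-6 + 0) + 37*(-10)) + 588 = -224*(2/(-6) - 370) + 588 = -224*(2*(-⅙) - 370) + 588 = -224*(-⅓ - 370) + 588 = -224*(-1111/3) + 588 = 248864/3 + 588 = 250628/3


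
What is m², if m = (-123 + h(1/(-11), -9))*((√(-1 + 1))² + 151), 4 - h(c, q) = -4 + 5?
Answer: 328334400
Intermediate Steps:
h(c, q) = 3 (h(c, q) = 4 - (-4 + 5) = 4 - 1*1 = 4 - 1 = 3)
m = -18120 (m = (-123 + 3)*((√(-1 + 1))² + 151) = -120*((√0)² + 151) = -120*(0² + 151) = -120*(0 + 151) = -120*151 = -18120)
m² = (-18120)² = 328334400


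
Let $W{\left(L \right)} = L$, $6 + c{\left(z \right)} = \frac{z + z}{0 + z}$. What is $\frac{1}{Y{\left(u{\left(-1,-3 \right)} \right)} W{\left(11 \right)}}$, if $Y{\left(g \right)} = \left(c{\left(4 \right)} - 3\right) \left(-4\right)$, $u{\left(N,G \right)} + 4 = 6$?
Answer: $\frac{1}{308} \approx 0.0032468$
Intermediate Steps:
$u{\left(N,G \right)} = 2$ ($u{\left(N,G \right)} = -4 + 6 = 2$)
$c{\left(z \right)} = -4$ ($c{\left(z \right)} = -6 + \frac{z + z}{0 + z} = -6 + \frac{2 z}{z} = -6 + 2 = -4$)
$Y{\left(g \right)} = 28$ ($Y{\left(g \right)} = \left(-4 - 3\right) \left(-4\right) = \left(-7\right) \left(-4\right) = 28$)
$\frac{1}{Y{\left(u{\left(-1,-3 \right)} \right)} W{\left(11 \right)}} = \frac{1}{28 \cdot 11} = \frac{1}{308}$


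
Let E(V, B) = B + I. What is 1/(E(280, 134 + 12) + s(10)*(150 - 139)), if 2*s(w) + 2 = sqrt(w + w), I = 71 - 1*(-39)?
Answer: 49/11884 - 11*sqrt(5)/59420 ≈ 0.0037092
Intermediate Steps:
I = 110 (I = 71 + 39 = 110)
s(w) = -1 + sqrt(2)*sqrt(w)/2 (s(w) = -1 + sqrt(w + w)/2 = -1 + sqrt(2*w)/2 = -1 + (sqrt(2)*sqrt(w))/2 = -1 + sqrt(2)*sqrt(w)/2)
E(V, B) = 110 + B (E(V, B) = B + 110 = 110 + B)
1/(E(280, 134 + 12) + s(10)*(150 - 139)) = 1/((110 + (134 + 12)) + (-1 + sqrt(2)*sqrt(10)/2)*(150 - 139)) = 1/((110 + 146) + (-1 + sqrt(5))*11) = 1/(256 + (-11 + 11*sqrt(5))) = 1/(245 + 11*sqrt(5))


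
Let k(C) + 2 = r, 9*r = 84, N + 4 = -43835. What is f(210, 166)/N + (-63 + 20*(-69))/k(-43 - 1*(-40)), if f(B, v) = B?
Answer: -63261217/321486 ≈ -196.78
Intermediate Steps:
N = -43839 (N = -4 - 43835 = -43839)
r = 28/3 (r = (1/9)*84 = 28/3 ≈ 9.3333)
k(C) = 22/3 (k(C) = -2 + 28/3 = 22/3)
f(210, 166)/N + (-63 + 20*(-69))/k(-43 - 1*(-40)) = 210/(-43839) + (-63 + 20*(-69))/(22/3) = 210*(-1/43839) + (-63 - 1380)*(3/22) = -70/14613 - 1443*3/22 = -70/14613 - 4329/22 = -63261217/321486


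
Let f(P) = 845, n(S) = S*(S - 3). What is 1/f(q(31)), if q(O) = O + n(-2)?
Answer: 1/845 ≈ 0.0011834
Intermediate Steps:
n(S) = S*(-3 + S)
q(O) = 10 + O (q(O) = O - 2*(-3 - 2) = O - 2*(-5) = O + 10 = 10 + O)
1/f(q(31)) = 1/845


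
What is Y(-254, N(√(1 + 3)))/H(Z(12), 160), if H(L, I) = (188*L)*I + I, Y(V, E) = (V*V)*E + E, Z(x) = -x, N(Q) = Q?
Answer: -64517/180400 ≈ -0.35763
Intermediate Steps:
Y(V, E) = E + E*V² (Y(V, E) = V²*E + E = E*V² + E = E + E*V²)
H(L, I) = I + 188*I*L (H(L, I) = 188*I*L + I = I + 188*I*L)
Y(-254, N(√(1 + 3)))/H(Z(12), 160) = (√(1 + 3)*(1 + (-254)²))/((160*(1 + 188*(-1*12)))) = (√4*(1 + 64516))/((160*(1 + 188*(-12)))) = (2*64517)/((160*(1 - 2256))) = 129034/((160*(-2255))) = 129034/(-360800) = 129034*(-1/360800) = -64517/180400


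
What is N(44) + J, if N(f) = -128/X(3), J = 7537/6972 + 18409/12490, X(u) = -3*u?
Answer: 2191439657/130620420 ≈ 16.777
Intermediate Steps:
J = 111242339/43540140 (J = 7537*(1/6972) + 18409*(1/12490) = 7537/6972 + 18409/12490 = 111242339/43540140 ≈ 2.5549)
N(f) = 128/9 (N(f) = -128/((-3*3)) = -128/(-9) = -128*(-1/9) = 128/9)
N(44) + J = 128/9 + 111242339/43540140 = 2191439657/130620420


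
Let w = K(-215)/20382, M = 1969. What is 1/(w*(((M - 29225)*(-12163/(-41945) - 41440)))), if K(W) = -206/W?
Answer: 91904221425/4879735157477416 ≈ 1.8834e-5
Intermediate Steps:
w = 103/2191065 (w = -206/(-215)/20382 = -206*(-1/215)*(1/20382) = (206/215)*(1/20382) = 103/2191065 ≈ 4.7009e-5)
1/(w*(((M - 29225)*(-12163/(-41945) - 41440)))) = 1/((103/2191065)*(((1969 - 29225)*(-12163/(-41945) - 41440)))) = 2191065/(103*((-27256*(-12163*(-1/41945) - 41440)))) = 2191065/(103*((-27256*(12163/41945 - 41440)))) = 2191065/(103*((-27256*(-1738188637/41945)))) = 2191065/(103*(47376069490072/41945)) = (2191065/103)*(41945/47376069490072) = 91904221425/4879735157477416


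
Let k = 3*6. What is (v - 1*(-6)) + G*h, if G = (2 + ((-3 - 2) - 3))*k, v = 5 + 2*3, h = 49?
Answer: -5275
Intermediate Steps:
v = 11 (v = 5 + 6 = 11)
k = 18
G = -108 (G = (2 + ((-3 - 2) - 3))*18 = (2 + (-5 - 3))*18 = (2 - 8)*18 = -6*18 = -108)
(v - 1*(-6)) + G*h = (11 - 1*(-6)) - 108*49 = (11 + 6) - 5292 = 17 - 5292 = -5275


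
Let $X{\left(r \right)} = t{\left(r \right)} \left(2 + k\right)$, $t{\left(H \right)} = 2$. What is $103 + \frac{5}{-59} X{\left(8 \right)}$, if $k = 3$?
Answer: $\frac{6027}{59} \approx 102.15$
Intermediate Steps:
$X{\left(r \right)} = 10$ ($X{\left(r \right)} = 2 \left(2 + 3\right) = 2 \cdot 5 = 10$)
$103 + \frac{5}{-59} X{\left(8 \right)} = 103 + \frac{5}{-59} \cdot 10 = 103 + 5 \left(- \frac{1}{59}\right) 10 = 103 - \frac{50}{59} = \frac{6027}{59}$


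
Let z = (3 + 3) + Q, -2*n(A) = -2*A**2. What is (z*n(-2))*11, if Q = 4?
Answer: 440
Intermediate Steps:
n(A) = A**2 (n(A) = -(-1)*A**2 = A**2)
z = 10 (z = (3 + 3) + 4 = 6 + 4 = 10)
(z*n(-2))*11 = (10*(-2)**2)*11 = (10*4)*11 = 40*11 = 440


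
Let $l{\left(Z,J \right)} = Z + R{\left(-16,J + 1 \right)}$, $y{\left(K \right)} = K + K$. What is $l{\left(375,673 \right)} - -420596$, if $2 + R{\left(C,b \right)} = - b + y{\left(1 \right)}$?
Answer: $420297$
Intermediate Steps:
$y{\left(K \right)} = 2 K$
$R{\left(C,b \right)} = - b$ ($R{\left(C,b \right)} = -2 - \left(-2 + b\right) = - b$)
$l{\left(Z,J \right)} = -1 + Z - J$ ($l{\left(Z,J \right)} = Z - \left(J + 1\right) = Z - \left(1 + J\right) = -1 + Z - J$)
$l{\left(375,673 \right)} - -420596 = \left(-1 + 375 - 673\right) - -420596 = \left(-1 + 375 - 673\right) + 420596 = -299 + 420596 = 420297$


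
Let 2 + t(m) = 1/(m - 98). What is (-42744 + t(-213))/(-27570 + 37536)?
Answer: -13294007/3099426 ≈ -4.2892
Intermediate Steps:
t(m) = -2 + 1/(-98 + m) (t(m) = -2 + 1/(m - 98) = -2 + 1/(-98 + m))
(-42744 + t(-213))/(-27570 + 37536) = (-42744 + (197 - 2*(-213))/(-98 - 213))/(-27570 + 37536) = (-42744 + (197 + 426)/(-311))/9966 = (-42744 - 1/311*623)*(1/9966) = (-42744 - 623/311)*(1/9966) = -13294007/311*1/9966 = -13294007/3099426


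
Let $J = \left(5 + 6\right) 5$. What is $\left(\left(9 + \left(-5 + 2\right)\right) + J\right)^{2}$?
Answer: $3721$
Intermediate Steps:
$J = 55$ ($J = 11 \cdot 5 = 55$)
$\left(\left(9 + \left(-5 + 2\right)\right) + J\right)^{2} = \left(\left(9 + \left(-5 + 2\right)\right) + 55\right)^{2} = \left(\left(9 - 3\right) + 55\right)^{2} = \left(6 + 55\right)^{2} = 61^{2} = 3721$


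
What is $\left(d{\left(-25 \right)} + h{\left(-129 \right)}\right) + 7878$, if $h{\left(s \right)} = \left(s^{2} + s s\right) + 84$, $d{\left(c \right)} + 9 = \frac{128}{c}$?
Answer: $\frac{1030747}{25} \approx 41230.0$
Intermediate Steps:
$d{\left(c \right)} = -9 + \frac{128}{c}$
$h{\left(s \right)} = 84 + 2 s^{2}$ ($h{\left(s \right)} = \left(s^{2} + s^{2}\right) + 84 = 2 s^{2} + 84 = 84 + 2 s^{2}$)
$\left(d{\left(-25 \right)} + h{\left(-129 \right)}\right) + 7878 = \left(\left(-9 + \frac{128}{-25}\right) + \left(84 + 2 \left(-129\right)^{2}\right)\right) + 7878 = \left(\left(-9 + 128 \left(- \frac{1}{25}\right)\right) + \left(84 + 2 \cdot 16641\right)\right) + 7878 = \left(\left(-9 - \frac{128}{25}\right) + \left(84 + 33282\right)\right) + 7878 = \left(- \frac{353}{25} + 33366\right) + 7878 = \frac{833797}{25} + 7878 = \frac{1030747}{25}$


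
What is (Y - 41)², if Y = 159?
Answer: 13924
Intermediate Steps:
(Y - 41)² = (159 - 41)² = 118² = 13924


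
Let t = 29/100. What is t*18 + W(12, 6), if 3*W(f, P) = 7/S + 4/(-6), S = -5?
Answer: 2039/450 ≈ 4.5311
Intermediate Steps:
W(f, P) = -31/45 (W(f, P) = (7/(-5) + 4/(-6))/3 = (7*(-⅕) + 4*(-⅙))/3 = (-7/5 - ⅔)/3 = (⅓)*(-31/15) = -31/45)
t = 29/100 (t = 29*(1/100) = 29/100 ≈ 0.29000)
t*18 + W(12, 6) = (29/100)*18 - 31/45 = 261/50 - 31/45 = 2039/450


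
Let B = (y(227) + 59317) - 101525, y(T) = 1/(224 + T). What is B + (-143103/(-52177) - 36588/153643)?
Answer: -152593981855758474/3615500495761 ≈ -42206.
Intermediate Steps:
B = -19035807/451 (B = (1/(224 + 227) + 59317) - 101525 = (1/451 + 59317) - 101525 = 26751968/451 - 101525 = -19035807/451 ≈ -42208.)
B + (-143103/(-52177) - 36588/153643) = -19035807/451 + (-143103/(-52177) - 36588/153643) = -19035807/451 + (-143103*(-1/52177) - 36588*1/153643) = -19035807/451 + (143103/52177 - 36588/153643) = -19035807/451 + 20077722153/8016630811 = -152593981855758474/3615500495761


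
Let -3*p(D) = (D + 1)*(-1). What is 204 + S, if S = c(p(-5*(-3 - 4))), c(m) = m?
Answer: 216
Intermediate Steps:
p(D) = 1/3 + D/3 (p(D) = -(D + 1)*(-1)/3 = -(1 + D)*(-1)/3 = -(-1 - D)/3 = 1/3 + D/3)
S = 12 (S = 1/3 + (-5*(-3 - 4))/3 = 1/3 + (-5*(-7))/3 = 1/3 + (1/3)*35 = 1/3 + 35/3 = 12)
204 + S = 204 + 12 = 216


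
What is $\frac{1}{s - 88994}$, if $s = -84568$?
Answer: $- \frac{1}{173562} \approx -5.7616 \cdot 10^{-6}$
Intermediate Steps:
$\frac{1}{s - 88994} = \frac{1}{-84568 - 88994} = \frac{1}{-173562} = - \frac{1}{173562}$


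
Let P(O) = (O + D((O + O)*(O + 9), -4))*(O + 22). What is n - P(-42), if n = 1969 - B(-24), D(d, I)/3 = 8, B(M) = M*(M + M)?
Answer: 457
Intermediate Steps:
B(M) = 2*M² (B(M) = M*(2*M) = 2*M²)
D(d, I) = 24 (D(d, I) = 3*8 = 24)
n = 817 (n = 1969 - 2*(-24)² = 1969 - 2*576 = 1969 - 1*1152 = 1969 - 1152 = 817)
P(O) = (22 + O)*(24 + O) (P(O) = (O + 24)*(O + 22) = (24 + O)*(22 + O) = (22 + O)*(24 + O))
n - P(-42) = 817 - (528 + (-42)² + 46*(-42)) = 817 - (528 + 1764 - 1932) = 817 - 1*360 = 817 - 360 = 457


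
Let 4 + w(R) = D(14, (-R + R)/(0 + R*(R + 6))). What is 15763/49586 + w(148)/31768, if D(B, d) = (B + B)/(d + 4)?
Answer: 250453871/787624024 ≈ 0.31799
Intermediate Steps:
D(B, d) = 2*B/(4 + d) (D(B, d) = (2*B)/(4 + d) = 2*B/(4 + d))
w(R) = 3 (w(R) = -4 + 2*14/(4 + (-R + R)/(0 + R*(R + 6))) = -4 + 2*14/(4 + 0/(0 + R*(6 + R))) = -4 + 2*14/(4 + 0/((R*(6 + R)))) = -4 + 2*14/(4 + 0*(1/(R*(6 + R)))) = -4 + 2*14/(4 + 0) = -4 + 2*14/4 = -4 + 2*14*(¼) = -4 + 7 = 3)
15763/49586 + w(148)/31768 = 15763/49586 + 3/31768 = 250453871/787624024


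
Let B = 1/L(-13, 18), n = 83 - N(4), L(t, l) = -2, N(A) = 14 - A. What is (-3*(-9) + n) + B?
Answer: 199/2 ≈ 99.500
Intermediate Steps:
n = 73 (n = 83 - (14 - 1*4) = 83 - (14 - 4) = 83 - 1*10 = 83 - 10 = 73)
B = -½ (B = 1/(-2) = -½ ≈ -0.50000)
(-3*(-9) + n) + B = (-3*(-9) + 73) - ½ = (27 + 73) - ½ = 100 - ½ = 199/2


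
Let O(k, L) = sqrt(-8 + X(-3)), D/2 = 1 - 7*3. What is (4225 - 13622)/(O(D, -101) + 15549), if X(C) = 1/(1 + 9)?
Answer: -1461139530/2417714089 + 9397*I*sqrt(790)/2417714089 ≈ -0.60435 + 0.00010924*I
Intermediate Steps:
D = -40 (D = 2*(1 - 7*3) = 2*(1 - 21) = 2*(-20) = -40)
X(C) = 1/10
O(k, L) = I*sqrt(790)/10 (O(k, L) = sqrt(-8 + 1/10) = sqrt(-79/10) = I*sqrt(790)/10)
(4225 - 13622)/(O(D, -101) + 15549) = (4225 - 13622)/(I*sqrt(790)/10 + 15549) = -9397/(15549 + I*sqrt(790)/10)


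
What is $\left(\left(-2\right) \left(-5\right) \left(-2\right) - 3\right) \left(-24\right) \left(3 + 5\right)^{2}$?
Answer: $35328$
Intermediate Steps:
$\left(\left(-2\right) \left(-5\right) \left(-2\right) - 3\right) \left(-24\right) \left(3 + 5\right)^{2} = \left(10 \left(-2\right) - 3\right) \left(-24\right) 8^{2} = \left(-20 - 3\right) \left(-24\right) 64 = \left(-23\right) \left(-24\right) 64 = 552 \cdot 64 = 35328$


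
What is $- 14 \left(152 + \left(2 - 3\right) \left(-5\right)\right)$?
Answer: $-2198$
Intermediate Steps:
$- 14 \left(152 + \left(2 - 3\right) \left(-5\right)\right) = - 14 \left(152 - -5\right) = - 14 \left(152 + 5\right) = \left(-14\right) 157 = -2198$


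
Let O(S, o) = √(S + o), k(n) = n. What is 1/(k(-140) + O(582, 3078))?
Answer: -7/797 - √915/7970 ≈ -0.012578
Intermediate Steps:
1/(k(-140) + O(582, 3078)) = 1/(-140 + √(582 + 3078)) = 1/(-140 + √3660) = 1/(-140 + 2*√915)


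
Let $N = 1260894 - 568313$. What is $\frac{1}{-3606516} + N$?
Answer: $\frac{2497804457795}{3606516} \approx 6.9258 \cdot 10^{5}$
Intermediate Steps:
$N = 692581$ ($N = 1260894 - 568313 = 692581$)
$\frac{1}{-3606516} + N = \frac{1}{-3606516} + 692581 = - \frac{1}{3606516} + 692581 = \frac{2497804457795}{3606516}$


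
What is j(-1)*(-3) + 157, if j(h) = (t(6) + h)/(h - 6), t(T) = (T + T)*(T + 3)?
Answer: 1420/7 ≈ 202.86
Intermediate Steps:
t(T) = 2*T*(3 + T) (t(T) = (2*T)*(3 + T) = 2*T*(3 + T))
j(h) = (108 + h)/(-6 + h) (j(h) = (2*6*(3 + 6) + h)/(h - 6) = (2*6*9 + h)/(-6 + h) = (108 + h)/(-6 + h))
j(-1)*(-3) + 157 = ((108 - 1)/(-6 - 1))*(-3) + 157 = (107/(-7))*(-3) + 157 = -⅐*107*(-3) + 157 = -107/7*(-3) + 157 = 321/7 + 157 = 1420/7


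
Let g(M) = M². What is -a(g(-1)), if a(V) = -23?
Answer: 23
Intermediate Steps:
-a(g(-1)) = -1*(-23) = 23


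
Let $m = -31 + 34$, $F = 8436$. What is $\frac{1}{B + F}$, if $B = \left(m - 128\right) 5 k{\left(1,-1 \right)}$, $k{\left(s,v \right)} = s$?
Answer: $\frac{1}{7811} \approx 0.00012802$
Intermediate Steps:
$m = 3$
$B = -625$ ($B = \left(3 - 128\right) 5 \cdot 1 = \left(-125\right) 5 = -625$)
$\frac{1}{B + F} = \frac{1}{-625 + 8436} = \frac{1}{7811}$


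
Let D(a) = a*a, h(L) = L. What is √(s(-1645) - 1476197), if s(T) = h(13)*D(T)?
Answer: 4*√2106383 ≈ 5805.4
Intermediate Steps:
D(a) = a²
s(T) = 13*T²
√(s(-1645) - 1476197) = √(13*(-1645)² - 1476197) = √(13*2706025 - 1476197) = √(35178325 - 1476197) = √33702128 = 4*√2106383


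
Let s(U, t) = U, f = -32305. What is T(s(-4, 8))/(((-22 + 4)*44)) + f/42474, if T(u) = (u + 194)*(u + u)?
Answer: 1623955/1401642 ≈ 1.1586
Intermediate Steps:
T(u) = 2*u*(194 + u) (T(u) = (194 + u)*(2*u) = 2*u*(194 + u))
T(s(-4, 8))/(((-22 + 4)*44)) + f/42474 = (2*(-4)*(194 - 4))/(((-22 + 4)*44)) - 32305/42474 = (2*(-4)*190)/((-18*44)) - 32305*1/42474 = -1520/(-792) - 32305/42474 = -1520*(-1/792) - 32305/42474 = 190/99 - 32305/42474 = 1623955/1401642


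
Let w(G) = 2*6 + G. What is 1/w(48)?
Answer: 1/60 ≈ 0.016667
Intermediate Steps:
w(G) = 12 + G
1/w(48) = 1/(12 + 48) = 1/60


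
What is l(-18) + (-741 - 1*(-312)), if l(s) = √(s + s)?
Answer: -429 + 6*I ≈ -429.0 + 6.0*I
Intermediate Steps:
l(s) = √2*√s (l(s) = √(2*s) = √2*√s)
l(-18) + (-741 - 1*(-312)) = √2*√(-18) + (-741 - 1*(-312)) = √2*(3*I*√2) + (-741 + 312) = 6*I - 429 = -429 + 6*I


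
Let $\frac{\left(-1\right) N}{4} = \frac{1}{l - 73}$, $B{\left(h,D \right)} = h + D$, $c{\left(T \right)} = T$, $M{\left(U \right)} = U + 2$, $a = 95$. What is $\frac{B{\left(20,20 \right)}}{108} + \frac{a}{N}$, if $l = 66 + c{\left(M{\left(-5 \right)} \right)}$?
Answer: $\frac{12845}{54} \approx 237.87$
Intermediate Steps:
$M{\left(U \right)} = 2 + U$
$l = 63$ ($l = 66 + \left(2 - 5\right) = 66 - 3 = 63$)
$B{\left(h,D \right)} = D + h$
$N = \frac{2}{5}$ ($N = - \frac{4}{63 - 73} = - \frac{4}{-10} = \left(-4\right) \left(- \frac{1}{10}\right) = \frac{2}{5} \approx 0.4$)
$\frac{B{\left(20,20 \right)}}{108} + \frac{a}{N} = \frac{20 + 20}{108} + \frac{95}{\frac{2}{5}} = 40 \cdot \frac{1}{108} + 95 \cdot \frac{5}{2} = \frac{10}{27} + \frac{475}{2} = \frac{12845}{54}$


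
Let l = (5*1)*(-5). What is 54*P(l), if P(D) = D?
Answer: -1350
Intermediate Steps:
l = -25 (l = 5*(-5) = -25)
54*P(l) = 54*(-25) = -1350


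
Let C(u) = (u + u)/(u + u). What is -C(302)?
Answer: -1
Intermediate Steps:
C(u) = 1 (C(u) = (2*u)/((2*u)) = (2*u)*(1/(2*u)) = 1)
-C(302) = -1*1 = -1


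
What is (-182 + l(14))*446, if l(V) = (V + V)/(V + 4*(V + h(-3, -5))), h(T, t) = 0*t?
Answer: -404968/5 ≈ -80994.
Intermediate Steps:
h(T, t) = 0
l(V) = 2/5 (l(V) = (V + V)/(V + 4*(V + 0)) = (2*V)/(V + 4*V) = (2*V)/((5*V)) = (2*V)*(1/(5*V)) = 2/5)
(-182 + l(14))*446 = (-182 + 2/5)*446 = -908/5*446 = -404968/5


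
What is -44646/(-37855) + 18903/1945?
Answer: 160481907/14725595 ≈ 10.898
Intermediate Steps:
-44646/(-37855) + 18903/1945 = -44646*(-1/37855) + 18903*(1/1945) = 44646/37855 + 18903/1945 = 160481907/14725595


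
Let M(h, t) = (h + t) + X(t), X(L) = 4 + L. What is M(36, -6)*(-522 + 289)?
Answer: -6524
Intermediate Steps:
M(h, t) = 4 + h + 2*t (M(h, t) = (h + t) + (4 + t) = 4 + h + 2*t)
M(36, -6)*(-522 + 289) = (4 + 36 + 2*(-6))*(-522 + 289) = (4 + 36 - 12)*(-233) = 28*(-233) = -6524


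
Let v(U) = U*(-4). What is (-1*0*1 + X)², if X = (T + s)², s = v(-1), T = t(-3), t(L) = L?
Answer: 1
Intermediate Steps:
v(U) = -4*U
T = -3
s = 4 (s = -4*(-1) = 4)
X = 1 (X = (-3 + 4)² = 1² = 1)
(-1*0*1 + X)² = (-1*0*1 + 1)² = (0*1 + 1)² = (0 + 1)² = 1² = 1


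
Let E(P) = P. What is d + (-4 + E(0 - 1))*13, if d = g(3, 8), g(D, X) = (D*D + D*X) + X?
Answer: -24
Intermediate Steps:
g(D, X) = X + D² + D*X (g(D, X) = (D² + D*X) + X = X + D² + D*X)
d = 41 (d = 8 + 3² + 3*8 = 8 + 9 + 24 = 41)
d + (-4 + E(0 - 1))*13 = 41 + (-4 + (0 - 1))*13 = 41 + (-4 - 1)*13 = 41 - 5*13 = 41 - 65 = -24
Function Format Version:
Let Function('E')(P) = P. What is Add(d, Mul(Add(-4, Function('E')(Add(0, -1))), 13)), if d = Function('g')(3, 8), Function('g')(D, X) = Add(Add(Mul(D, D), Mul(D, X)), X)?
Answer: -24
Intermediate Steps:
Function('g')(D, X) = Add(X, Pow(D, 2), Mul(D, X)) (Function('g')(D, X) = Add(Add(Pow(D, 2), Mul(D, X)), X) = Add(X, Pow(D, 2), Mul(D, X)))
d = 41 (d = Add(8, Pow(3, 2), Mul(3, 8)) = Add(8, 9, 24) = 41)
Add(d, Mul(Add(-4, Function('E')(Add(0, -1))), 13)) = Add(41, Mul(Add(-4, Add(0, -1)), 13)) = Add(41, Mul(Add(-4, -1), 13)) = Add(41, Mul(-5, 13)) = Add(41, -65) = -24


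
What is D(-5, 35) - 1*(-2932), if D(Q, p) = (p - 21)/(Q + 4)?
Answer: 2918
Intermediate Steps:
D(Q, p) = (-21 + p)/(4 + Q)
D(-5, 35) - 1*(-2932) = (-21 + 35)/(4 - 5) - 1*(-2932) = 14/(-1) + 2932 = -1*14 + 2932 = -14 + 2932 = 2918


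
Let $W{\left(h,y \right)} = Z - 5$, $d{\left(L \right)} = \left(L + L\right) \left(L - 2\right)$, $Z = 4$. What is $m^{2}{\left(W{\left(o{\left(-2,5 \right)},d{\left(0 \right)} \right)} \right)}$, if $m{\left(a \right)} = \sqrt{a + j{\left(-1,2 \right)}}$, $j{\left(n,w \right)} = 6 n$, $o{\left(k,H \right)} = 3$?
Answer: $-7$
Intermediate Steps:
$d{\left(L \right)} = 2 L \left(-2 + L\right)$
$W{\left(h,y \right)} = -1$ ($W{\left(h,y \right)} = 4 - 5 = -1$)
$m{\left(a \right)} = \sqrt{-6 + a}$ ($m{\left(a \right)} = \sqrt{a + 6 \left(-1\right)} = \sqrt{a - 6} = \sqrt{-6 + a}$)
$m^{2}{\left(W{\left(o{\left(-2,5 \right)},d{\left(0 \right)} \right)} \right)} = \left(\sqrt{-6 - 1}\right)^{2} = \left(\sqrt{-7}\right)^{2} = \left(i \sqrt{7}\right)^{2} = -7$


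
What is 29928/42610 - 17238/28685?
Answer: 2479470/24445357 ≈ 0.10143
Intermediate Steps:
29928/42610 - 17238/28685 = 29928*(1/42610) - 17238*1/28685 = 14964/21305 - 17238/28685 = 2479470/24445357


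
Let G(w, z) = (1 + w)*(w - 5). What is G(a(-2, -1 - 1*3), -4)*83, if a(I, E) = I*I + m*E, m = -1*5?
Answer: 39425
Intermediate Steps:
m = -5
a(I, E) = I**2 - 5*E (a(I, E) = I*I - 5*E = I**2 - 5*E)
G(w, z) = (1 + w)*(-5 + w)
G(a(-2, -1 - 1*3), -4)*83 = (-5 + ((-2)**2 - 5*(-1 - 1*3))**2 - 4*((-2)**2 - 5*(-1 - 1*3)))*83 = (-5 + (4 - 5*(-1 - 3))**2 - 4*(4 - 5*(-1 - 3)))*83 = (-5 + (4 - 5*(-4))**2 - 4*(4 - 5*(-4)))*83 = (-5 + (4 + 20)**2 - 4*(4 + 20))*83 = (-5 + 24**2 - 4*24)*83 = (-5 + 576 - 96)*83 = 475*83 = 39425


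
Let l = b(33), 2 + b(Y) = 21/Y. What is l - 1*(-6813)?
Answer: 74928/11 ≈ 6811.6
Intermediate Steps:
b(Y) = -2 + 21/Y
l = -15/11 (l = -2 + 21/33 = -2 + 21*(1/33) = -2 + 7/11 = -15/11 ≈ -1.3636)
l - 1*(-6813) = -15/11 - 1*(-6813) = -15/11 + 6813 = 74928/11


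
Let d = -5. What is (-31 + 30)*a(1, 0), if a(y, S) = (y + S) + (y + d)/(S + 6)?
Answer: -⅓ ≈ -0.33333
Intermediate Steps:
a(y, S) = S + y + (-5 + y)/(6 + S) (a(y, S) = (y + S) + (y - 5)/(S + 6) = (S + y) + (-5 + y)/(6 + S) = S + y + (-5 + y)/(6 + S))
(-31 + 30)*a(1, 0) = (-31 + 30)*((-5 + 0² + 6*0 + 7*1 + 0*1)/(6 + 0)) = -(-5 + 0 + 0 + 7 + 0)/6 = -2/6 = -1*⅓ = -⅓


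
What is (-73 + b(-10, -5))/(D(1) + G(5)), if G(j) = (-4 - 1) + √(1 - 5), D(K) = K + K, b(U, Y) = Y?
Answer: 18 + 12*I ≈ 18.0 + 12.0*I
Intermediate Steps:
D(K) = 2*K
G(j) = -5 + 2*I (G(j) = -5 + √(-4) = -5 + 2*I)
(-73 + b(-10, -5))/(D(1) + G(5)) = (-73 - 5)/(2*1 + (-5 + 2*I)) = -78/(2 + (-5 + 2*I)) = -78*(-3 - 2*I)/13 = -6*(-3 - 2*I)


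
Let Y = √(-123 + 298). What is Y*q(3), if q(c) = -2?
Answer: -10*√7 ≈ -26.458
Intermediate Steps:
Y = 5*√7 (Y = √175 = 5*√7 ≈ 13.229)
Y*q(3) = (5*√7)*(-2) = -10*√7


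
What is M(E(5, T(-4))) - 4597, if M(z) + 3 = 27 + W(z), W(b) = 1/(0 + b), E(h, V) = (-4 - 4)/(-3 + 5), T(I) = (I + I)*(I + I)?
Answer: -18293/4 ≈ -4573.3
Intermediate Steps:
T(I) = 4*I**2 (T(I) = (2*I)*(2*I) = 4*I**2)
E(h, V) = -4 (E(h, V) = -8/2 = -8*1/2 = -4)
W(b) = 1/b
M(z) = 24 + 1/z (M(z) = -3 + (27 + 1/z) = 24 + 1/z)
M(E(5, T(-4))) - 4597 = (24 + 1/(-4)) - 4597 = (24 - 1/4) - 4597 = 95/4 - 4597 = -18293/4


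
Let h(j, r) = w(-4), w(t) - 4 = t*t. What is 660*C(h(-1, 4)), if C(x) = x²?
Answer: 264000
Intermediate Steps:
w(t) = 4 + t² (w(t) = 4 + t*t = 4 + t²)
h(j, r) = 20 (h(j, r) = 4 + (-4)² = 4 + 16 = 20)
660*C(h(-1, 4)) = 660*20² = 660*400 = 264000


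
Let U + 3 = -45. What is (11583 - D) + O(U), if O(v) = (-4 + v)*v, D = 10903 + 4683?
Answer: -1507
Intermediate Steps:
U = -48 (U = -3 - 45 = -48)
D = 15586
O(v) = v*(-4 + v)
(11583 - D) + O(U) = (11583 - 1*15586) - 48*(-4 - 48) = (11583 - 15586) - 48*(-52) = -4003 + 2496 = -1507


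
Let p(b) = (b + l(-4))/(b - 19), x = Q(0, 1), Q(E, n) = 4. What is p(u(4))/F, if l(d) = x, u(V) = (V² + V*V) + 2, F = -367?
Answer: -38/5505 ≈ -0.0069028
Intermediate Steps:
u(V) = 2 + 2*V² (u(V) = (V² + V²) + 2 = 2*V² + 2 = 2 + 2*V²)
x = 4
l(d) = 4
p(b) = (4 + b)/(-19 + b) (p(b) = (b + 4)/(b - 19) = (4 + b)/(-19 + b))
p(u(4))/F = ((4 + (2 + 2*4²))/(-19 + (2 + 2*4²)))/(-367) = ((4 + (2 + 2*16))/(-19 + (2 + 2*16)))*(-1/367) = ((4 + (2 + 32))/(-19 + (2 + 32)))*(-1/367) = ((4 + 34)/(-19 + 34))*(-1/367) = (38/15)*(-1/367) = -38/5505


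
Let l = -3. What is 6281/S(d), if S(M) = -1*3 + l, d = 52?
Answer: -6281/6 ≈ -1046.8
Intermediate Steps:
S(M) = -6 (S(M) = -1*3 - 3 = -3 - 3 = -6)
6281/S(d) = 6281/(-6) = 6281*(-⅙) = -6281/6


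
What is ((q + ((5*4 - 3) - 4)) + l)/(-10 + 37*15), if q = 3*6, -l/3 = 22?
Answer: -7/109 ≈ -0.064220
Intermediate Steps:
l = -66 (l = -3*22 = -66)
q = 18
((q + ((5*4 - 3) - 4)) + l)/(-10 + 37*15) = ((18 + ((5*4 - 3) - 4)) - 66)/(-10 + 37*15) = ((18 + ((20 - 3) - 4)) - 66)/(-10 + 555) = ((18 + (17 - 4)) - 66)/545 = ((18 + 13) - 66)*(1/545) = (31 - 66)*(1/545) = -35*1/545 = -7/109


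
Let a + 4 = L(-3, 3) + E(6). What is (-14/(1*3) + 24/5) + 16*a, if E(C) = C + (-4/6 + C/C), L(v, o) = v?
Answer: -158/15 ≈ -10.533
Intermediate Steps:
E(C) = ⅓ + C (E(C) = C + (-4*⅙ + 1) = C + (-⅔ + 1) = C + ⅓ = ⅓ + C)
a = -⅔ (a = -4 + (-3 + (⅓ + 6)) = -4 + (-3 + 19/3) = -4 + 10/3 = -⅔ ≈ -0.66667)
(-14/(1*3) + 24/5) + 16*a = (-14/(1*3) + 24/5) + 16*(-⅔) = (-14/3 + 24*(⅕)) - 32/3 = (-14*⅓ + 24/5) - 32/3 = (-14/3 + 24/5) - 32/3 = 2/15 - 32/3 = -158/15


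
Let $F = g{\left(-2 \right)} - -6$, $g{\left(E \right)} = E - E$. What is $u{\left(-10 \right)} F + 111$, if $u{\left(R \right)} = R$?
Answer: $51$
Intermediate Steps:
$g{\left(E \right)} = 0$
$F = 6$ ($F = 0 - -6 = 0 + 6 = 6$)
$u{\left(-10 \right)} F + 111 = \left(-10\right) 6 + 111 = -60 + 111 = 51$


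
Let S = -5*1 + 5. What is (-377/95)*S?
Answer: 0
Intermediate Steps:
S = 0 (S = -5 + 5 = 0)
(-377/95)*S = -377/95*0 = 0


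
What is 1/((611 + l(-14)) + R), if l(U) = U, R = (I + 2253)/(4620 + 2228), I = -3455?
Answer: 3424/2043527 ≈ 0.0016755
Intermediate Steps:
R = -601/3424 (R = (-3455 + 2253)/(4620 + 2228) = -1202/6848 = -1202*1/6848 = -601/3424 ≈ -0.17553)
1/((611 + l(-14)) + R) = 1/((611 - 14) - 601/3424) = 1/(597 - 601/3424) = 1/(2043527/3424) = 3424/2043527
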